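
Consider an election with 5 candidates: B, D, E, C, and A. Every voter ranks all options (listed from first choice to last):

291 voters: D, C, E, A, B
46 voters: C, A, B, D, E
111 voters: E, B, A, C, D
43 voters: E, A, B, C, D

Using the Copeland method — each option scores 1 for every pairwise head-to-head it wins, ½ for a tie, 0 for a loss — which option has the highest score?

D

B: loses to D, E, C, and A → score 0.
D: beats B, E, C, and A → score 4.
E: beats B and A; loses to D and C → score 2.
C: beats B, E, and A; loses to D → score 3.
A: beats B; loses to D, E, and C → score 1.
D has the best pairwise record.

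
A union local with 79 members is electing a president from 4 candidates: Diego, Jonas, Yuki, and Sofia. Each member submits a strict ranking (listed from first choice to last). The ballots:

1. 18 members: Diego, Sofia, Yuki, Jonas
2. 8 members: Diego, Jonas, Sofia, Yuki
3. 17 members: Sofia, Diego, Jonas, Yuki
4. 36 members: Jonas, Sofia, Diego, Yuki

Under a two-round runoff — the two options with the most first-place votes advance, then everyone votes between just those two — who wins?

Round 1 first-place votes: Diego 26, Jonas 36, Yuki 0, Sofia 17.
Jonas and Diego advance.
Runoff: Jonas is preferred to Diego by 36 voters; Diego by 43.
Diego wins the runoff.

Diego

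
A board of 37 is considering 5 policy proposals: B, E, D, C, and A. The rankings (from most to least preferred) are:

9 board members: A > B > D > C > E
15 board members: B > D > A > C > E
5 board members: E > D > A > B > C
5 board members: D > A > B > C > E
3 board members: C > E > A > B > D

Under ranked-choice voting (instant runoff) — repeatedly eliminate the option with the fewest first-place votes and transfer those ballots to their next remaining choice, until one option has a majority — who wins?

Round 1: B 15, E 5, D 5, C 3, A 9. Eliminate C.
Round 2: B 15, E 8, D 5, A 9. Eliminate D.
Round 3: B 15, E 8, A 14. Eliminate E.
Round 4: B 15, A 22. A has a majority.

A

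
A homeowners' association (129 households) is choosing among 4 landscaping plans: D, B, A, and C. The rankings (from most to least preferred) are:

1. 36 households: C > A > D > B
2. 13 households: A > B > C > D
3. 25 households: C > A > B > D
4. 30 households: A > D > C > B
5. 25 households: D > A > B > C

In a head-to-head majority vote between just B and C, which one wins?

C

Voters preferring B to C: 38; preferring C to B: 91.
C wins the head-to-head.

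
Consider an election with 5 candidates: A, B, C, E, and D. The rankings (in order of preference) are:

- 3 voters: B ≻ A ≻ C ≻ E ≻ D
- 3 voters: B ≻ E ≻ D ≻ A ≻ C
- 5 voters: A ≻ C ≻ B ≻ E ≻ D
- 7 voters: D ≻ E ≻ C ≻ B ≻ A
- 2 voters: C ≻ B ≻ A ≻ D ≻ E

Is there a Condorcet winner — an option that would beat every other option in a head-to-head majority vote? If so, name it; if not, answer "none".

none

Checking pairwise contests:
B beats A 15–5.
C beats B 14–6.
A beats C 11–9.
B beats E 13–7.
B beats D 13–7.
Every option loses at least one head-to-head, so there is no Condorcet winner.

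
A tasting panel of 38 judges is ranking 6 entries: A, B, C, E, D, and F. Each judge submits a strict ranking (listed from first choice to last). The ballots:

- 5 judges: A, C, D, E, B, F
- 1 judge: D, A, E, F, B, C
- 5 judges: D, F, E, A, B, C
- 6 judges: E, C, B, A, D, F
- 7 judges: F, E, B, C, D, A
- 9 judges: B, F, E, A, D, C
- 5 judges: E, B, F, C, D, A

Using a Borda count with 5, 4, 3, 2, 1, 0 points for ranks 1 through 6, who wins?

E

A: 5·5 + 1·4 + 5·2 + 6·2 + 7·0 + 9·2 + 5·0 = 69
B: 5·1 + 1·1 + 5·1 + 6·3 + 7·3 + 9·5 + 5·4 = 115
C: 5·4 + 1·0 + 5·0 + 6·4 + 7·2 + 9·0 + 5·2 = 68
E: 5·2 + 1·3 + 5·3 + 6·5 + 7·4 + 9·3 + 5·5 = 138
D: 5·3 + 1·5 + 5·5 + 6·1 + 7·1 + 9·1 + 5·1 = 72
F: 5·0 + 1·2 + 5·4 + 6·0 + 7·5 + 9·4 + 5·3 = 108
E has the highest Borda score (138).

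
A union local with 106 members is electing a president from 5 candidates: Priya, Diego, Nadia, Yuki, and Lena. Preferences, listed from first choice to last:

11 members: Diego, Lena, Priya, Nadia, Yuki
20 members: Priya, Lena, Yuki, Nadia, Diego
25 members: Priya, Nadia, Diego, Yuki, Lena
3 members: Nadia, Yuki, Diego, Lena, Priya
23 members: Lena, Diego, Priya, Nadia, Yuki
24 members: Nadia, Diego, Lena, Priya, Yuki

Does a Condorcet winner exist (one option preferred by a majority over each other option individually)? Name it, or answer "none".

none

Checking pairwise contests:
Diego beats Priya 61–45.
Nadia beats Diego 72–34.
Priya beats Nadia 79–27.
Priya beats Yuki 103–3.
Diego beats Lena 63–43.
Every option loses at least one head-to-head, so there is no Condorcet winner.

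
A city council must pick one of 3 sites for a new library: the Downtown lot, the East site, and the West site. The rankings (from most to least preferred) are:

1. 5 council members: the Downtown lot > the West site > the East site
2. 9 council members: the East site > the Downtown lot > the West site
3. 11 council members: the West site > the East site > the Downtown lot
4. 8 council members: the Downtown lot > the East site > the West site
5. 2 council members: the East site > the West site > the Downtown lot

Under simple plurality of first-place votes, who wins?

First-place votes: the Downtown lot 13, the East site 11, the West site 11.
the Downtown lot has the most first-place votes.

the Downtown lot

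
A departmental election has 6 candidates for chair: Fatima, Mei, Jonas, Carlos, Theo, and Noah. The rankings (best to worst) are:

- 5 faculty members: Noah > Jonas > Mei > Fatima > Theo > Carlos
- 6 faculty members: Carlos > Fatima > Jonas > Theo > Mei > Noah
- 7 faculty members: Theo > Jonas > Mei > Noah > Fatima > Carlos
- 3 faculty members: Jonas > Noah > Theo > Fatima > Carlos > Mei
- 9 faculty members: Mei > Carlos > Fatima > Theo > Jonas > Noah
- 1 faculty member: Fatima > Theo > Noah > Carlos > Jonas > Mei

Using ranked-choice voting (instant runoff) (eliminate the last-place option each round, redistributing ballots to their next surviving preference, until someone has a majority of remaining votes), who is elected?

Theo

Round 1: Fatima 1, Mei 9, Jonas 3, Carlos 6, Theo 7, Noah 5. Eliminate Fatima.
Round 2: Mei 9, Jonas 3, Carlos 6, Theo 8, Noah 5. Eliminate Jonas.
Round 3: Mei 9, Carlos 6, Theo 8, Noah 8. Eliminate Carlos.
Round 4: Mei 9, Theo 14, Noah 8. Eliminate Noah.
Round 5: Mei 14, Theo 17. Theo has a majority.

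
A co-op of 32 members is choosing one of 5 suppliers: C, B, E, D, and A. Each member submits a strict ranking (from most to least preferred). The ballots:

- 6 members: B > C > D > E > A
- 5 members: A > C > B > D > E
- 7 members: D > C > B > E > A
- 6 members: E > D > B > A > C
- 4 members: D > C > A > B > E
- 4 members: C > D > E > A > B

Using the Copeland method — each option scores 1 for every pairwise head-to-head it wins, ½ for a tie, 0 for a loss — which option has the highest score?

C: beats B, E, and A; loses to D → score 3.
B: beats E and A; loses to C and D → score 2.
E: beats A; loses to C, B, and D → score 1.
D: beats C, B, E, and A → score 4.
A: loses to C, B, E, and D → score 0.
D has the best pairwise record.

D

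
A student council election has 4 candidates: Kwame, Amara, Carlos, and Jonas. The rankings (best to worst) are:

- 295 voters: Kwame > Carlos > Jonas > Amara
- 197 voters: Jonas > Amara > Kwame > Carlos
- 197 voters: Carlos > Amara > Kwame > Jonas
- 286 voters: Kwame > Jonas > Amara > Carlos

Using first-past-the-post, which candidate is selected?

Kwame

First-place votes: Kwame 581, Amara 0, Carlos 197, Jonas 197.
Kwame has the most first-place votes.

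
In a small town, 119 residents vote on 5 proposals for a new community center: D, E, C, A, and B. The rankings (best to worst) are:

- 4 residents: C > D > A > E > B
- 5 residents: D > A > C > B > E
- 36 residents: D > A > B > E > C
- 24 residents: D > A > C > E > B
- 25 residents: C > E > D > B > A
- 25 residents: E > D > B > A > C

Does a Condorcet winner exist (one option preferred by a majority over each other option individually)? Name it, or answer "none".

D

D vs E: 69–50 for D.
D vs C: 90–29 for D.
D vs A: 119–0 for D.
D vs B: 119–0 for D.
D beats every other option head-to-head.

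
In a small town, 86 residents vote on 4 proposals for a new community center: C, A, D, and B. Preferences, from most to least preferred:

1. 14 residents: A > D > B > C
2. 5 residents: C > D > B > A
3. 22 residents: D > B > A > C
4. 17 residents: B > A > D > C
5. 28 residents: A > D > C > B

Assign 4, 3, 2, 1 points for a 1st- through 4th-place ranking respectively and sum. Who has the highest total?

C: 14·1 + 5·4 + 22·1 + 17·1 + 28·2 = 129
A: 14·4 + 5·1 + 22·2 + 17·3 + 28·4 = 268
D: 14·3 + 5·3 + 22·4 + 17·2 + 28·3 = 263
B: 14·2 + 5·2 + 22·3 + 17·4 + 28·1 = 200
A has the highest Borda score (268).

A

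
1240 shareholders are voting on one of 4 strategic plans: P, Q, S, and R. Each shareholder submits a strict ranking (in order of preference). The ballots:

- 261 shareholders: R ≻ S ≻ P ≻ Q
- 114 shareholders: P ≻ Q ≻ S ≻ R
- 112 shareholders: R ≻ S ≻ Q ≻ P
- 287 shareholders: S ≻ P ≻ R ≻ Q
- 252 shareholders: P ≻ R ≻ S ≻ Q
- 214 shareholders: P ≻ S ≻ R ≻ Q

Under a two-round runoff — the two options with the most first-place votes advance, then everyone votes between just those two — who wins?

P

Round 1 first-place votes: P 580, Q 0, S 287, R 373.
P and R advance.
Runoff: P is preferred to R by 867 voters; R by 373.
P wins the runoff.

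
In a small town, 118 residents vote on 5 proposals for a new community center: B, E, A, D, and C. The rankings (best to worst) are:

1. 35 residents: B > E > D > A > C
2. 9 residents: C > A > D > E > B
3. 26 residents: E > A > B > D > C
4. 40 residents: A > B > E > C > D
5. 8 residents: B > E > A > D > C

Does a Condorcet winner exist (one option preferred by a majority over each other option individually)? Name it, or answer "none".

Checking pairwise contests:
A beats B 75–43.
B beats E 83–35.
E beats A 69–49.
B beats D 109–9.
B beats C 109–9.
Every option loses at least one head-to-head, so there is no Condorcet winner.

none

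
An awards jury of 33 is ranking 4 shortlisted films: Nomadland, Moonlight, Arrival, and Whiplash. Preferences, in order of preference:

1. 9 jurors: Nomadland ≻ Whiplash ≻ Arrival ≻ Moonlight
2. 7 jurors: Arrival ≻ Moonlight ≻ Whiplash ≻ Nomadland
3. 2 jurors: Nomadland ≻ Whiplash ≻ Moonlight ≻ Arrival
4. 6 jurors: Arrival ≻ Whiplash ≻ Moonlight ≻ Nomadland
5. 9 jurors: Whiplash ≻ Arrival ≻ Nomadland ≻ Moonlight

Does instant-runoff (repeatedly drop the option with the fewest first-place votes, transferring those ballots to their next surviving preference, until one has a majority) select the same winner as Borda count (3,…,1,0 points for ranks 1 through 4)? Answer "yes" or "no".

Instant-runoff — R1 Nomadland 11, Moonlight 0, Arrival 13, Whiplash 9 (Moonlight out); R2 Nomadland 11, Arrival 13, Whiplash 9 (Whiplash out); R3 Nomadland 11, Arrival 22 (Arrival winner). Winner: Arrival.
Borda — scores: Nomadland 42, Moonlight 22, Arrival 66, Whiplash 68. Winner: Whiplash.
The two methods disagree.

no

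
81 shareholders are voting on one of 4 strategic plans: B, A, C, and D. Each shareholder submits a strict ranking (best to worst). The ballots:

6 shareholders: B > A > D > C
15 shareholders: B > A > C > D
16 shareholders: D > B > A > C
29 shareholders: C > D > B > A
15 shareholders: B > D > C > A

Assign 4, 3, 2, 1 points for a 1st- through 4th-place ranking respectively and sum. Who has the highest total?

B: 6·4 + 15·4 + 16·3 + 29·2 + 15·4 = 250
A: 6·3 + 15·3 + 16·2 + 29·1 + 15·1 = 139
C: 6·1 + 15·2 + 16·1 + 29·4 + 15·2 = 198
D: 6·2 + 15·1 + 16·4 + 29·3 + 15·3 = 223
B has the highest Borda score (250).

B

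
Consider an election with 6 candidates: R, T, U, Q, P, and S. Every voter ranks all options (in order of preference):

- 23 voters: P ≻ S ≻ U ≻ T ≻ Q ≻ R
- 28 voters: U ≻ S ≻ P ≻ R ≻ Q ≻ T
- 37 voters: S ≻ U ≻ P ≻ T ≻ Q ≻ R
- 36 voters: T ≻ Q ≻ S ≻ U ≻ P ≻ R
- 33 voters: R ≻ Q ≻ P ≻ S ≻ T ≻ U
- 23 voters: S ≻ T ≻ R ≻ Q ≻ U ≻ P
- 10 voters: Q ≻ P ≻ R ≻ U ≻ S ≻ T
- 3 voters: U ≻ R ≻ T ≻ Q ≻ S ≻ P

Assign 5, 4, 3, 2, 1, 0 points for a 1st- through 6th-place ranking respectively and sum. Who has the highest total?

R: 23·0 + 28·2 + 37·0 + 36·0 + 33·5 + 23·3 + 10·3 + 3·4 = 332
T: 23·2 + 28·0 + 37·2 + 36·5 + 33·1 + 23·4 + 10·0 + 3·3 = 434
U: 23·3 + 28·5 + 37·4 + 36·2 + 33·0 + 23·1 + 10·2 + 3·5 = 487
Q: 23·1 + 28·1 + 37·1 + 36·4 + 33·4 + 23·2 + 10·5 + 3·2 = 466
P: 23·5 + 28·3 + 37·3 + 36·1 + 33·3 + 23·0 + 10·4 + 3·0 = 485
S: 23·4 + 28·4 + 37·5 + 36·3 + 33·2 + 23·5 + 10·1 + 3·1 = 691
S has the highest Borda score (691).

S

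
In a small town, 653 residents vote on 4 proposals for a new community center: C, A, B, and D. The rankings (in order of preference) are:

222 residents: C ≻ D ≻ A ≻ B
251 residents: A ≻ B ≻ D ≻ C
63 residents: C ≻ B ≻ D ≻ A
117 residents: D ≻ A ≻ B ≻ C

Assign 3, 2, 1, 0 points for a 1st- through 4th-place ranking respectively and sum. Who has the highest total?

C: 222·3 + 251·0 + 63·3 + 117·0 = 855
A: 222·1 + 251·3 + 63·0 + 117·2 = 1209
B: 222·0 + 251·2 + 63·2 + 117·1 = 745
D: 222·2 + 251·1 + 63·1 + 117·3 = 1109
A has the highest Borda score (1209).

A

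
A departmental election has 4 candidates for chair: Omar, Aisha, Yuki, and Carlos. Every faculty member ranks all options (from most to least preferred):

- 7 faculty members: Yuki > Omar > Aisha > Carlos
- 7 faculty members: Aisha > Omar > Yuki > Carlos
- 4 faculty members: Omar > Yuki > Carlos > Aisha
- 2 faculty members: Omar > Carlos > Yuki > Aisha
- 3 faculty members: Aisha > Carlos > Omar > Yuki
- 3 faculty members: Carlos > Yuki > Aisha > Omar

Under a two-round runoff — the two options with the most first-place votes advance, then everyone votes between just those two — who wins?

Round 1 first-place votes: Omar 6, Aisha 10, Yuki 7, Carlos 3.
Aisha and Yuki advance.
Runoff: Aisha is preferred to Yuki by 10 voters; Yuki by 16.
Yuki wins the runoff.

Yuki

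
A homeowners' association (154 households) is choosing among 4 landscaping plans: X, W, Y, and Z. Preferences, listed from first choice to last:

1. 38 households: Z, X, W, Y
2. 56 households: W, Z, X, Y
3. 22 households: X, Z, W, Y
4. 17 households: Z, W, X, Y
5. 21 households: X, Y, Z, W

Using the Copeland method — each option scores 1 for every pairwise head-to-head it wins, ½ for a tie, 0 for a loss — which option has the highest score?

Z

X: beats W and Y; loses to Z → score 2.
W: beats Y; loses to X and Z → score 1.
Y: loses to X, W, and Z → score 0.
Z: beats X, W, and Y → score 3.
Z has the best pairwise record.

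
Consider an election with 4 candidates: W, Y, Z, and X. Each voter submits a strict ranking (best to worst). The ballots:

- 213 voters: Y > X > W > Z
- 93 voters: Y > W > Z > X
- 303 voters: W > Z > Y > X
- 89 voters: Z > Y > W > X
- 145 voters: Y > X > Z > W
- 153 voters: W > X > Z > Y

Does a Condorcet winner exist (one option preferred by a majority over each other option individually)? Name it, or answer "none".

none

Checking pairwise contests:
Y beats W 540–456.
Z beats Y 545–451.
W beats Z 762–234.
W beats X 638–358.
Every option loses at least one head-to-head, so there is no Condorcet winner.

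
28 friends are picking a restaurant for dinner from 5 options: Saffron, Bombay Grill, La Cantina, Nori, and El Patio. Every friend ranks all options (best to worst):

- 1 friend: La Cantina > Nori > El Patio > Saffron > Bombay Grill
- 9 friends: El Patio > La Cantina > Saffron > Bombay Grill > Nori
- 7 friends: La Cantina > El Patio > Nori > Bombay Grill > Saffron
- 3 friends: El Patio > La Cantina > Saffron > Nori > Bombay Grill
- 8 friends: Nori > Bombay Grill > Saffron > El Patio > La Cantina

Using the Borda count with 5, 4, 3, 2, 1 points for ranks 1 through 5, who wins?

Saffron: 1·2 + 9·3 + 7·1 + 3·3 + 8·3 = 69
Bombay Grill: 1·1 + 9·2 + 7·2 + 3·1 + 8·4 = 68
La Cantina: 1·5 + 9·4 + 7·5 + 3·4 + 8·1 = 96
Nori: 1·4 + 9·1 + 7·3 + 3·2 + 8·5 = 80
El Patio: 1·3 + 9·5 + 7·4 + 3·5 + 8·2 = 107
El Patio has the highest Borda score (107).

El Patio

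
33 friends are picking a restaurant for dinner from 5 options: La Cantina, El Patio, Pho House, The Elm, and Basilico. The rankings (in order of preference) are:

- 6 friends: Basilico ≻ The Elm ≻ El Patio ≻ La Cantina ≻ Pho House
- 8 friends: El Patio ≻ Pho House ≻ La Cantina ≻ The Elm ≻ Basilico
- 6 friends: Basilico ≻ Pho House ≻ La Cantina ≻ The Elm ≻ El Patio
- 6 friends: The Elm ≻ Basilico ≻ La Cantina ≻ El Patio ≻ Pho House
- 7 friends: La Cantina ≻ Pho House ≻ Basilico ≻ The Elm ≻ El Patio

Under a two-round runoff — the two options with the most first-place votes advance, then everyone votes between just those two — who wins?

Basilico

Round 1 first-place votes: La Cantina 7, El Patio 8, Pho House 0, The Elm 6, Basilico 12.
Basilico and El Patio advance.
Runoff: Basilico is preferred to El Patio by 25 voters; El Patio by 8.
Basilico wins the runoff.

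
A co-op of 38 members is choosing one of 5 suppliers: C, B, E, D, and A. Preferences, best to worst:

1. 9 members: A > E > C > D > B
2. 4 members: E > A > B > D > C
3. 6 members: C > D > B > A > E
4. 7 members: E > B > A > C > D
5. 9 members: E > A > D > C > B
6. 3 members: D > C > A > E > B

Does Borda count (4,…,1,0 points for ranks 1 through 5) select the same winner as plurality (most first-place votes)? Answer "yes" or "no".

yes

Borda — scores: C 67, B 41, E 110, D 61, A 101. Winner: E.
Plurality — first-place votes: C 6, B 0, E 20, D 3, A 9. Winner: E.
The two methods agree.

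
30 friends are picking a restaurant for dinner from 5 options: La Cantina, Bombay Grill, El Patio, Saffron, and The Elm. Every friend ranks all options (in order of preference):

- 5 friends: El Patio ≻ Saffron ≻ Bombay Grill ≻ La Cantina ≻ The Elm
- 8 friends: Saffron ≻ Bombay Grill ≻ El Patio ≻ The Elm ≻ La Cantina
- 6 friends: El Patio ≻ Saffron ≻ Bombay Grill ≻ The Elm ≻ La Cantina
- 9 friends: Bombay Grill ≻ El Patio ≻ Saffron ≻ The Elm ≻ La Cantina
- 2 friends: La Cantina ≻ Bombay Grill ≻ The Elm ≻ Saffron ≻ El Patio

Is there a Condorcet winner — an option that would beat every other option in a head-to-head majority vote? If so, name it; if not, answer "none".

none

Checking pairwise contests:
Bombay Grill beats La Cantina 28–2.
Saffron beats Bombay Grill 19–11.
Bombay Grill beats El Patio 19–11.
El Patio beats Saffron 20–10.
Bombay Grill beats The Elm 30–0.
Every option loses at least one head-to-head, so there is no Condorcet winner.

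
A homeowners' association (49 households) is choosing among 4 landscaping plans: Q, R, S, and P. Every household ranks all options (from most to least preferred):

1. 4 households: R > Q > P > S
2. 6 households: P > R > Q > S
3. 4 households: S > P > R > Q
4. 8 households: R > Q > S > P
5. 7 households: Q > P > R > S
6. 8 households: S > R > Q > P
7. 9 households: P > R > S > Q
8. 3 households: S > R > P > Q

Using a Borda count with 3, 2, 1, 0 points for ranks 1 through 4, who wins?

Q: 4·2 + 6·1 + 4·0 + 8·2 + 7·3 + 8·1 + 9·0 + 3·0 = 59
R: 4·3 + 6·2 + 4·1 + 8·3 + 7·1 + 8·2 + 9·2 + 3·2 = 99
S: 4·0 + 6·0 + 4·3 + 8·1 + 7·0 + 8·3 + 9·1 + 3·3 = 62
P: 4·1 + 6·3 + 4·2 + 8·0 + 7·2 + 8·0 + 9·3 + 3·1 = 74
R has the highest Borda score (99).

R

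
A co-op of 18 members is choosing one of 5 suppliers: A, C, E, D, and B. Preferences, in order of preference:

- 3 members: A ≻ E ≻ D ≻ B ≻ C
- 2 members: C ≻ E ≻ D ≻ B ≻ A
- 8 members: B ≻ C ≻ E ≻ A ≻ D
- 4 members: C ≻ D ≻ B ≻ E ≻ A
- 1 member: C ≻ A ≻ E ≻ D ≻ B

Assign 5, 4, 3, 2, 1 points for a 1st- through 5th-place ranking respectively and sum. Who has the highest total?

C

A: 3·5 + 2·1 + 8·2 + 4·1 + 1·4 = 41
C: 3·1 + 2·5 + 8·4 + 4·5 + 1·5 = 70
E: 3·4 + 2·4 + 8·3 + 4·2 + 1·3 = 55
D: 3·3 + 2·3 + 8·1 + 4·4 + 1·2 = 41
B: 3·2 + 2·2 + 8·5 + 4·3 + 1·1 = 63
C has the highest Borda score (70).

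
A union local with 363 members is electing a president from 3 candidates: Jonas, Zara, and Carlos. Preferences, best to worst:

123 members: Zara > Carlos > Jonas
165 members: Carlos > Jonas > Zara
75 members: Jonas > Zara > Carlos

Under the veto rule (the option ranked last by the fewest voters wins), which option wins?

Last-place votes: Jonas 123, Zara 165, Carlos 75.
Carlos is ranked last by the fewest voters, so Carlos wins.

Carlos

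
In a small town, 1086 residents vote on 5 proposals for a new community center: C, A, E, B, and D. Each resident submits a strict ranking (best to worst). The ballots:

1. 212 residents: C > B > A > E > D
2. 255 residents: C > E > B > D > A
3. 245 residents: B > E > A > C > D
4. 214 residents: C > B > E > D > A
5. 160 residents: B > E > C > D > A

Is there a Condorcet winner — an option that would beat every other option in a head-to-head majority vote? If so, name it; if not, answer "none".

C vs A: 841–245 for C.
C vs E: 681–405 for C.
C vs B: 681–405 for C.
C vs D: 1086–0 for C.
C beats every other option head-to-head.

C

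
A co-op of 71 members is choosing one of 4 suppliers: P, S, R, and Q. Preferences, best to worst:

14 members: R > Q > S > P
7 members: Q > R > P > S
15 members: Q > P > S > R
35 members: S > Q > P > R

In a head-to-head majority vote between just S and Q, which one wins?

Q

Voters preferring S to Q: 35; preferring Q to S: 36.
Q wins the head-to-head.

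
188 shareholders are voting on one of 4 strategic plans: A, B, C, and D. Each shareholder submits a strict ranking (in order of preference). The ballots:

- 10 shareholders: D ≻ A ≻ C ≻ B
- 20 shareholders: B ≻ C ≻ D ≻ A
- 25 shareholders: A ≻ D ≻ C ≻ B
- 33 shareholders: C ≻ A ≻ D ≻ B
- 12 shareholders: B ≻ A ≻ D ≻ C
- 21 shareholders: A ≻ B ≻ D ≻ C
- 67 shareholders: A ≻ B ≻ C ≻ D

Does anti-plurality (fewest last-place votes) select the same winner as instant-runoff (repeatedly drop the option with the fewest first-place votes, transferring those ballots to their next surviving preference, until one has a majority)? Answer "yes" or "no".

Anti-plurality — last-place votes: A 20, B 68, C 33, D 67. Winner: A.
Instant-runoff — R1 A 113, B 32, C 33, D 10 (A winner). Winner: A.
The two methods agree.

yes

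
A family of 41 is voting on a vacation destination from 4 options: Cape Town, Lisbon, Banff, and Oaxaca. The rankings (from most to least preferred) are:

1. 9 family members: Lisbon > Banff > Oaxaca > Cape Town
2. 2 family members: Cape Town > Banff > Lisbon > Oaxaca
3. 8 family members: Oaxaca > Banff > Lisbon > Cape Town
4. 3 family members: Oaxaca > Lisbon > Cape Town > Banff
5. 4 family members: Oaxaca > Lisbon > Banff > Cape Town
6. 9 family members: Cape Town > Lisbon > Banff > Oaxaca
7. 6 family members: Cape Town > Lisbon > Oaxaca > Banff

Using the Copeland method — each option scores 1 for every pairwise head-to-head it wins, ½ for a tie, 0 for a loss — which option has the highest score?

Cape Town: loses to Lisbon, Banff, and Oaxaca → score 0.
Lisbon: beats Cape Town, Banff, and Oaxaca → score 3.
Banff: beats Cape Town; loses to Lisbon and Oaxaca → score 1.
Oaxaca: beats Cape Town and Banff; loses to Lisbon → score 2.
Lisbon has the best pairwise record.

Lisbon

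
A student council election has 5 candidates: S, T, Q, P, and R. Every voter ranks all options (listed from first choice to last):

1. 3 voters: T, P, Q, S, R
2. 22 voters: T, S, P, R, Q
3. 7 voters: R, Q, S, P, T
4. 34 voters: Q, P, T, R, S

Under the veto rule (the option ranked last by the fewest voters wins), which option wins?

Last-place votes: S 34, T 7, Q 22, P 0, R 3.
P is ranked last by the fewest voters, so P wins.

P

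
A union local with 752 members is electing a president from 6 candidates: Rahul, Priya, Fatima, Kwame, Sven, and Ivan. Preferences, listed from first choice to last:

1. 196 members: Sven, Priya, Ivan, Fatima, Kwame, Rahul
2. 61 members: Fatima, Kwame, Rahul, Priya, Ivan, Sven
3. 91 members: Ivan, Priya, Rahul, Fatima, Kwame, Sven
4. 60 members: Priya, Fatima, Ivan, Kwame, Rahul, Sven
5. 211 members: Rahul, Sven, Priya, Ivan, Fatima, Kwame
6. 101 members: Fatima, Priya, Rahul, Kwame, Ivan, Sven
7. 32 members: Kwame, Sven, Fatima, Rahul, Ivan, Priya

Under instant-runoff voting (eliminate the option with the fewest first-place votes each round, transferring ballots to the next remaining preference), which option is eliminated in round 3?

Ivan

Round 1: Rahul 211, Priya 60, Fatima 162, Kwame 32, Sven 196, Ivan 91. Eliminate Kwame.
Round 2: Rahul 211, Priya 60, Fatima 162, Sven 228, Ivan 91. Eliminate Priya.
Round 3: Rahul 211, Fatima 222, Sven 228, Ivan 91. Eliminate Ivan.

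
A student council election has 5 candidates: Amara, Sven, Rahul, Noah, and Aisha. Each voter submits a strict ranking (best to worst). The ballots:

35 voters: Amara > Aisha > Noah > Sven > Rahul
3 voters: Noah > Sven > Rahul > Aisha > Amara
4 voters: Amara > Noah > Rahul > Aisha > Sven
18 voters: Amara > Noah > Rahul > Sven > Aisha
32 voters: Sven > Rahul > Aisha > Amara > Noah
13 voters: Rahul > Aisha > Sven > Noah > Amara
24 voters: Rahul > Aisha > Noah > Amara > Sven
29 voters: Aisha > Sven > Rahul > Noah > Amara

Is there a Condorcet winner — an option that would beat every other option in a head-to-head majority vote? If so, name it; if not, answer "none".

Checking pairwise contests:
Rahul beats Amara 101–57.
Amara beats Sven 81–77.
Sven beats Rahul 99–59.
Amara beats Noah 89–69.
Rahul beats Aisha 94–64.
Every option loses at least one head-to-head, so there is no Condorcet winner.

none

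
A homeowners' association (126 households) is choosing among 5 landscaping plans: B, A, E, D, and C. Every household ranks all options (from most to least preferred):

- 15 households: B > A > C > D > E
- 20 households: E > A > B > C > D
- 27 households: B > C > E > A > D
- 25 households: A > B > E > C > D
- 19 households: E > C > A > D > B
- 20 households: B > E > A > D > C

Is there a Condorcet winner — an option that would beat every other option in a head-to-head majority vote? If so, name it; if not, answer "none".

none

Checking pairwise contests:
A beats B 64–62.
E beats A 86–40.
B beats E 87–39.
B beats D 107–19.
B beats C 107–19.
Every option loses at least one head-to-head, so there is no Condorcet winner.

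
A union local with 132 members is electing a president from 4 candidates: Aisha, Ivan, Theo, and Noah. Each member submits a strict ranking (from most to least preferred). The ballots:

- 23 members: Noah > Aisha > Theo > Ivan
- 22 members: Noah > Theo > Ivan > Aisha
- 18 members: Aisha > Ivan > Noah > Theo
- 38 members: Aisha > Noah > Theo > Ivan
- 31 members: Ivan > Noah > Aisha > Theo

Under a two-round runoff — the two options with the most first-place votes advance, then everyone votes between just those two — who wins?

Round 1 first-place votes: Aisha 56, Ivan 31, Theo 0, Noah 45.
Aisha and Noah advance.
Runoff: Aisha is preferred to Noah by 56 voters; Noah by 76.
Noah wins the runoff.

Noah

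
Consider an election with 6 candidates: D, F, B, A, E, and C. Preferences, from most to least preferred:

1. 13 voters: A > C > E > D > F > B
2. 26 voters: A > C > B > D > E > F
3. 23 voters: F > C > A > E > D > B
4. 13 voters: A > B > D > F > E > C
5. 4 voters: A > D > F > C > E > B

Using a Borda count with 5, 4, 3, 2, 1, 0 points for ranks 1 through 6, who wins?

D: 13·2 + 26·2 + 23·1 + 13·3 + 4·4 = 156
F: 13·1 + 26·0 + 23·5 + 13·2 + 4·3 = 166
B: 13·0 + 26·3 + 23·0 + 13·4 + 4·0 = 130
A: 13·5 + 26·5 + 23·3 + 13·5 + 4·5 = 349
E: 13·3 + 26·1 + 23·2 + 13·1 + 4·1 = 128
C: 13·4 + 26·4 + 23·4 + 13·0 + 4·2 = 256
A has the highest Borda score (349).

A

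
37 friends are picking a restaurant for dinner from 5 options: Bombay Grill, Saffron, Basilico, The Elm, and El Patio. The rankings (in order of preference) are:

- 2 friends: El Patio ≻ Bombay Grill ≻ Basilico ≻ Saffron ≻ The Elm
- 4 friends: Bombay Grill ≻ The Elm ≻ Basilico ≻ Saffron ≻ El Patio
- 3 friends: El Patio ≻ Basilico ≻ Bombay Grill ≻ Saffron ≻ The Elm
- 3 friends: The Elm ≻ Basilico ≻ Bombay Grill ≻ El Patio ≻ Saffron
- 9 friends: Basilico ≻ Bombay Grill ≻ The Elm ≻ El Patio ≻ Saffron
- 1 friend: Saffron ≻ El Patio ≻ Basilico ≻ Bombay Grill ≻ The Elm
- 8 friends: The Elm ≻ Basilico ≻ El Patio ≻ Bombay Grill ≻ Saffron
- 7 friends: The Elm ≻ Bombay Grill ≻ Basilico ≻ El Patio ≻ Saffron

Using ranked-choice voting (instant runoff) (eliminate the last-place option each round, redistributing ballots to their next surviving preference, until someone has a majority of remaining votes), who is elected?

Round 1: Bombay Grill 4, Saffron 1, Basilico 9, The Elm 18, El Patio 5. Eliminate Saffron.
Round 2: Bombay Grill 4, Basilico 9, The Elm 18, El Patio 6. Eliminate Bombay Grill.
Round 3: Basilico 9, The Elm 22, El Patio 6. The Elm has a majority.

The Elm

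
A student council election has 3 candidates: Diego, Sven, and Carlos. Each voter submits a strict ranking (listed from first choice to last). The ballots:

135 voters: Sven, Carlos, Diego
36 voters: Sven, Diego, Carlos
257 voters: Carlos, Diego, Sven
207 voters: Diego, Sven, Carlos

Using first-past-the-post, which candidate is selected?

Carlos

First-place votes: Diego 207, Sven 171, Carlos 257.
Carlos has the most first-place votes.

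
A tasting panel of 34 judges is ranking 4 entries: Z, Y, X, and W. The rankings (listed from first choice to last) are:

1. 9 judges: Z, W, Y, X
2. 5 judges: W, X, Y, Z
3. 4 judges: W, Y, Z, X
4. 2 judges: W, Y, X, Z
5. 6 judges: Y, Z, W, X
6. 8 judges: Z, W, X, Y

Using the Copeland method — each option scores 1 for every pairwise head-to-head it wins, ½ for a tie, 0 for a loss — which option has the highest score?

Z

Z: beats X and W; ties Y → score 2.5.
Y: beats X; ties Z; loses to W → score 1.5.
X: loses to Z, Y, and W → score 0.
W: beats Y and X; loses to Z → score 2.
Z has the best pairwise record.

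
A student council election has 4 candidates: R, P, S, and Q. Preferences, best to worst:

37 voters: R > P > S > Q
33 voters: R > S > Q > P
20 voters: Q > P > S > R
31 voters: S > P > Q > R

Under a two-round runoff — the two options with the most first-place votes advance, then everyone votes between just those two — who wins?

R

Round 1 first-place votes: R 70, P 0, S 31, Q 20.
R and S advance.
Runoff: R is preferred to S by 70 voters; S by 51.
R wins the runoff.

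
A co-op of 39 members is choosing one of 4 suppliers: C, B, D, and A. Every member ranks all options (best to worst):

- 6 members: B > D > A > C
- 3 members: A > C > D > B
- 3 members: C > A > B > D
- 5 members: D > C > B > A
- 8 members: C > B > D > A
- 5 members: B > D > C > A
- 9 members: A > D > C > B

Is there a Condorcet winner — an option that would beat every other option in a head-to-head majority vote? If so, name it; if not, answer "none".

Checking pairwise contests:
D beats C 25–14.
C beats B 28–11.
B beats D 22–17.
C beats A 21–18.
Every option loses at least one head-to-head, so there is no Condorcet winner.

none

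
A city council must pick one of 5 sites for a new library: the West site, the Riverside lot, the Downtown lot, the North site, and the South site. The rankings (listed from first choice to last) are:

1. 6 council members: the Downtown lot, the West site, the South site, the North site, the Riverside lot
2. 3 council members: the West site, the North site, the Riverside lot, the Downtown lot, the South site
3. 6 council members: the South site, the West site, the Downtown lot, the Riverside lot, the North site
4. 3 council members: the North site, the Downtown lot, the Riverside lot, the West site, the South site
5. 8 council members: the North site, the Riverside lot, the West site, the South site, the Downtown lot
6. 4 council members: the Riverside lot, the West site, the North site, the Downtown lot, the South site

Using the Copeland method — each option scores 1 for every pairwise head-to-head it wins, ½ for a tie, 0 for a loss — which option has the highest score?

the West site: beats the Downtown lot, the North site, and the South site; ties the Riverside lot → score 3.5.
the Riverside lot: beats the South site; ties the West site and the Downtown lot; loses to the North site → score 2.
the Downtown lot: beats the South site; ties the Riverside lot; loses to the West site and the North site → score 1.5.
the North site: beats the Riverside lot, the Downtown lot, and the South site; loses to the West site → score 3.
the South site: loses to the West site, the Riverside lot, the Downtown lot, and the North site → score 0.
the West site has the best pairwise record.

the West site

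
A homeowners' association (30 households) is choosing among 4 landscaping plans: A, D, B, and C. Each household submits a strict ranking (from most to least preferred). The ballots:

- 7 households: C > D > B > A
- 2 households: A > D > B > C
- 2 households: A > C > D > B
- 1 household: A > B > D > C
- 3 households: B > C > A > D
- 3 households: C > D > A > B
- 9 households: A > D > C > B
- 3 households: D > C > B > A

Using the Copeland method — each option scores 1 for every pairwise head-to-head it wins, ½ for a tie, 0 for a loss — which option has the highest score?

C

A: beats D and B; loses to C → score 2.
D: beats B; ties C; loses to A → score 1.5.
B: loses to A, D, and C → score 0.
C: beats A and B; ties D → score 2.5.
C has the best pairwise record.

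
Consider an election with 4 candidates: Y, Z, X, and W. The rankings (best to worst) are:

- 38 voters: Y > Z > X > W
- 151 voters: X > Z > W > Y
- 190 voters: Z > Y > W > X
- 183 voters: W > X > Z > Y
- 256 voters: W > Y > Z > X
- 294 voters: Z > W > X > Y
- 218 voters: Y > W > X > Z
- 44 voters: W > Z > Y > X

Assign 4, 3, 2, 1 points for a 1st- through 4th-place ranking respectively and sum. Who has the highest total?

W

Y: 38·4 + 151·1 + 190·3 + 183·1 + 256·3 + 294·1 + 218·4 + 44·2 = 3078
Z: 38·3 + 151·3 + 190·4 + 183·2 + 256·2 + 294·4 + 218·1 + 44·3 = 3731
X: 38·2 + 151·4 + 190·1 + 183·3 + 256·1 + 294·2 + 218·2 + 44·1 = 2743
W: 38·1 + 151·2 + 190·2 + 183·4 + 256·4 + 294·3 + 218·3 + 44·4 = 4188
W has the highest Borda score (4188).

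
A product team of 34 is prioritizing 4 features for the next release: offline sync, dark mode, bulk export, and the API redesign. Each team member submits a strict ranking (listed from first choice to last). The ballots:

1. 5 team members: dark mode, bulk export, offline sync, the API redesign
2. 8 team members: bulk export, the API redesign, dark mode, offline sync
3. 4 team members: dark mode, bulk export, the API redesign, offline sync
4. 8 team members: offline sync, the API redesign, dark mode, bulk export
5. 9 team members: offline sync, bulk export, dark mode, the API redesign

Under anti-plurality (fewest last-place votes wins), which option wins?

Last-place votes: offline sync 12, dark mode 0, bulk export 8, the API redesign 14.
dark mode is ranked last by the fewest voters, so dark mode wins.

dark mode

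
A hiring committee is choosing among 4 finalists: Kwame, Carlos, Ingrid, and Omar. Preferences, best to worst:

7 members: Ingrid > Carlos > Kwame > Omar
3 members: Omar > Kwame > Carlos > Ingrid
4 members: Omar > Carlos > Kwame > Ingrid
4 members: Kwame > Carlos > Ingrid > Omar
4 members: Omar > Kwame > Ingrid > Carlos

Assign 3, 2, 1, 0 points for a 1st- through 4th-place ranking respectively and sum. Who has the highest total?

Kwame: 7·1 + 3·2 + 4·1 + 4·3 + 4·2 = 37
Carlos: 7·2 + 3·1 + 4·2 + 4·2 + 4·0 = 33
Ingrid: 7·3 + 3·0 + 4·0 + 4·1 + 4·1 = 29
Omar: 7·0 + 3·3 + 4·3 + 4·0 + 4·3 = 33
Kwame has the highest Borda score (37).

Kwame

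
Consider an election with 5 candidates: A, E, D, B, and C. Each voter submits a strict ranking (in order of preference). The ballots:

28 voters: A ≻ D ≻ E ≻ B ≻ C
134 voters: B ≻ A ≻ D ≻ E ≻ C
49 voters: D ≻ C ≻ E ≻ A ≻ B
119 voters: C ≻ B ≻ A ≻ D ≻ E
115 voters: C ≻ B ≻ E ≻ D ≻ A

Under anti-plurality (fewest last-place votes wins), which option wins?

Last-place votes: A 115, E 119, D 0, B 49, C 162.
D is ranked last by the fewest voters, so D wins.

D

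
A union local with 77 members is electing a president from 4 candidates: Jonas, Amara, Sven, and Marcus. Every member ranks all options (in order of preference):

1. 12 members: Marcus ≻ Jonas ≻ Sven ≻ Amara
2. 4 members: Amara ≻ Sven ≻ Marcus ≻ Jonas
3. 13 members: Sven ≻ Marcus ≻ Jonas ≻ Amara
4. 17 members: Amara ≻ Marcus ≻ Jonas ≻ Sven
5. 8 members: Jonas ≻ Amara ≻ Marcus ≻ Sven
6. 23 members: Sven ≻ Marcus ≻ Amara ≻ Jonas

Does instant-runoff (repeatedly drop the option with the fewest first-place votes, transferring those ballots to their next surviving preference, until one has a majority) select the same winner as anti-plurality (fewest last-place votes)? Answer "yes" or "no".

Instant-runoff — R1 Jonas 8, Amara 21, Sven 36, Marcus 12 (Jonas out); R2 Amara 29, Sven 36, Marcus 12 (Marcus out); R3 Amara 29, Sven 48 (Sven winner). Winner: Sven.
Anti-plurality — last-place votes: Jonas 27, Amara 25, Sven 25, Marcus 0. Winner: Marcus.
The two methods disagree.

no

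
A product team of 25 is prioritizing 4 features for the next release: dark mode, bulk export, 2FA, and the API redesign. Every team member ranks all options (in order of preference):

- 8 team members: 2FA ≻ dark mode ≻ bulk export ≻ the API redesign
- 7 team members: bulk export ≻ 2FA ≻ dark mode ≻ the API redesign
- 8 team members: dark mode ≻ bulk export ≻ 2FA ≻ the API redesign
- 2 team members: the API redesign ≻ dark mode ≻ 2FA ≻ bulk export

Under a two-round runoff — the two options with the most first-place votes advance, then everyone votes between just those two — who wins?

2FA

Round 1 first-place votes: dark mode 8, bulk export 7, 2FA 8, the API redesign 2.
2FA and dark mode advance.
Runoff: 2FA is preferred to dark mode by 15 voters; dark mode by 10.
2FA wins the runoff.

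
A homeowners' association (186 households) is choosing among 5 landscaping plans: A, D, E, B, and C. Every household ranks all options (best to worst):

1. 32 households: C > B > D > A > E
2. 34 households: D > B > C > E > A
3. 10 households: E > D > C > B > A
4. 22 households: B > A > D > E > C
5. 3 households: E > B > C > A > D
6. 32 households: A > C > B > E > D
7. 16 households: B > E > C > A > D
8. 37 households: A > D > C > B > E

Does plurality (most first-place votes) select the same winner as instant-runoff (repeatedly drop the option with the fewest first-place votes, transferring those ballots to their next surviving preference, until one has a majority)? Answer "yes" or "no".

Plurality — first-place votes: A 69, D 34, E 13, B 38, C 32. Winner: A.
Instant-runoff — R1 A 69, D 34, E 13, B 38, C 32 (E out); R2 A 69, D 44, B 41, C 32 (C out); R3 A 69, D 44, B 73 (D out); R4 A 69, B 117 (B winner). Winner: B.
The two methods disagree.

no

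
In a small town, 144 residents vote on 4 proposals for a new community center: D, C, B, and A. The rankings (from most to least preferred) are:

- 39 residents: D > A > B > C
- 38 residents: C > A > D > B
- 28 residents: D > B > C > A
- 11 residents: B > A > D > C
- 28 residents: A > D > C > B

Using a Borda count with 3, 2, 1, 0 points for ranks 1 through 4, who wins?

D

D: 39·3 + 38·1 + 28·3 + 11·1 + 28·2 = 306
C: 39·0 + 38·3 + 28·1 + 11·0 + 28·1 = 170
B: 39·1 + 38·0 + 28·2 + 11·3 + 28·0 = 128
A: 39·2 + 38·2 + 28·0 + 11·2 + 28·3 = 260
D has the highest Borda score (306).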